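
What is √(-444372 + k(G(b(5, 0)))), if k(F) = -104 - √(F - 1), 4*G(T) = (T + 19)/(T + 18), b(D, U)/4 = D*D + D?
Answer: √(-8464600944 - 69*I*√56994)/138 ≈ 0.00064871 - 666.69*I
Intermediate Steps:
b(D, U) = 4*D + 4*D² (b(D, U) = 4*(D*D + D) = 4*(D² + D) = 4*(D + D²) = 4*D + 4*D²)
G(T) = (19 + T)/(4*(18 + T)) (G(T) = ((T + 19)/(T + 18))/4 = ((19 + T)/(18 + T))/4 = (19 + T)/(4*(18 + T)))
k(F) = -104 - √(-1 + F)
√(-444372 + k(G(b(5, 0)))) = √(-444372 + (-104 - √(-1 + (19 + 4*5*(1 + 5))/(4*(18 + 4*5*(1 + 5)))))) = √(-444372 + (-104 - √(-1 + (19 + 4*5*6)/(4*(18 + 4*5*6))))) = √(-444372 + (-104 - √(-1 + (19 + 120)/(4*(18 + 120))))) = √(-444372 + (-104 - √(-1 + (¼)*139/138))) = √(-444372 + (-104 - √(-1 + (¼)*(1/138)*139))) = √(-444372 + (-104 - √(-1 + 139/552))) = √(-444372 + (-104 - √(-413/552))) = √(-444372 + (-104 - I*√56994/276)) = √(-444476 - I*√56994/276)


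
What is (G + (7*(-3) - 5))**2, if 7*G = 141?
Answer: 1681/49 ≈ 34.306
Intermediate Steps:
G = 141/7 (G = (1/7)*141 = 141/7 ≈ 20.143)
(G + (7*(-3) - 5))**2 = (141/7 + (7*(-3) - 5))**2 = (141/7 + (-21 - 5))**2 = (141/7 - 26)**2 = (-41/7)**2 = 1681/49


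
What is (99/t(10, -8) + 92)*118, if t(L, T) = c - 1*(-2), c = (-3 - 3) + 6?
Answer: 16697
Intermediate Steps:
c = 0 (c = -6 + 6 = 0)
t(L, T) = 2 (t(L, T) = 0 - 1*(-2) = 0 + 2 = 2)
(99/t(10, -8) + 92)*118 = (99/2 + 92)*118 = (283/2)*118 = 16697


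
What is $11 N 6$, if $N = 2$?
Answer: $132$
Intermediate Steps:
$11 N 6 = 11 \cdot 2 \cdot 6 = 22 \cdot 6 = 132$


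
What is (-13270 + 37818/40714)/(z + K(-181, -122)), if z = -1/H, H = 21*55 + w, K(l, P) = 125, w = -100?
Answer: -284974997455/2684559018 ≈ -106.15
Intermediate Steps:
H = 1055 (H = 21*55 - 100 = 1155 - 100 = 1055)
z = -1/1055 ≈ -0.00094787
(-13270 + 37818/40714)/(z + K(-181, -122)) = (-13270 + 37818/40714)/(-1/1055 + 125) = (-13270 + 37818*(1/40714))/(131874/1055) = (-13270 + 18909/20357)*(1055/131874) = -270118481/20357*1055/131874 = -284974997455/2684559018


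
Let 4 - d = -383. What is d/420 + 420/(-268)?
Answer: -6057/9380 ≈ -0.64574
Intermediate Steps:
d = 387 (d = 4 - 1*(-383) = 4 + 383 = 387)
d/420 + 420/(-268) = 387/420 + 420/(-268) = 387*(1/420) + 420*(-1/268) = 129/140 - 105/67 = -6057/9380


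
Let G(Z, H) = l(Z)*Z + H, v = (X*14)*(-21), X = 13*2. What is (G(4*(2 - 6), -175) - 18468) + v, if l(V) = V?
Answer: -26031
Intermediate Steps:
X = 26
v = -7644 (v = (26*14)*(-21) = 364*(-21) = -7644)
G(Z, H) = H + Z² (G(Z, H) = Z*Z + H = Z² + H = H + Z²)
(G(4*(2 - 6), -175) - 18468) + v = ((-175 + (4*(2 - 6))²) - 18468) - 7644 = ((-175 + (4*(-4))²) - 18468) - 7644 = ((-175 + (-16)²) - 18468) - 7644 = ((-175 + 256) - 18468) - 7644 = (81 - 18468) - 7644 = -18387 - 7644 = -26031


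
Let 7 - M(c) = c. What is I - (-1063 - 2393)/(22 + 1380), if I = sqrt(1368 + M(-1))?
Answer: 1728/701 + 4*sqrt(86) ≈ 39.560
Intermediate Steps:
M(c) = 7 - c
I = 4*sqrt(86) (I = sqrt(1368 + (7 - 1*(-1))) = sqrt(1368 + (7 + 1)) = sqrt(1368 + 8) = sqrt(1376) = 4*sqrt(86) ≈ 37.094)
I - (-1063 - 2393)/(22 + 1380) = 4*sqrt(86) - (-1063 - 2393)/(22 + 1380) = 4*sqrt(86) - (-3456)/1402 = 4*sqrt(86) - 1*(-1728/701) = 4*sqrt(86) + 1728/701 = 1728/701 + 4*sqrt(86)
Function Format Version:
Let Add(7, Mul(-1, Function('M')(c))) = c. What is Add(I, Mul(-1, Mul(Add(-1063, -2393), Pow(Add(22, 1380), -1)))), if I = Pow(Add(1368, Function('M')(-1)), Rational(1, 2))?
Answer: Add(Rational(1728, 701), Mul(4, Pow(86, Rational(1, 2)))) ≈ 39.560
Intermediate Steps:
Function('M')(c) = Add(7, Mul(-1, c))
I = Mul(4, Pow(86, Rational(1, 2))) (I = Pow(Add(1368, Add(7, Mul(-1, -1))), Rational(1, 2)) = Pow(Add(1368, Add(7, 1)), Rational(1, 2)) = Pow(Add(1368, 8), Rational(1, 2)) = Pow(1376, Rational(1, 2)) = Mul(4, Pow(86, Rational(1, 2))) ≈ 37.094)
Add(I, Mul(-1, Mul(Add(-1063, -2393), Pow(Add(22, 1380), -1)))) = Add(Mul(4, Pow(86, Rational(1, 2))), Mul(-1, Mul(Add(-1063, -2393), Pow(Add(22, 1380), -1)))) = Add(Mul(4, Pow(86, Rational(1, 2))), Mul(-1, Mul(-3456, Pow(1402, -1)))) = Add(Mul(4, Pow(86, Rational(1, 2))), Mul(-1, Mul(-3456, Rational(1, 1402)))) = Add(Mul(4, Pow(86, Rational(1, 2))), Mul(-1, Rational(-1728, 701))) = Add(Mul(4, Pow(86, Rational(1, 2))), Rational(1728, 701)) = Add(Rational(1728, 701), Mul(4, Pow(86, Rational(1, 2))))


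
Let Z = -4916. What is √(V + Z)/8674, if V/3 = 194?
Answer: I*√4334/8674 ≈ 0.0075897*I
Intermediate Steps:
V = 582 (V = 3*194 = 582)
√(V + Z)/8674 = √(582 - 4916)/8674 = √(-4334)*(1/8674) = (I*√4334)*(1/8674) = I*√4334/8674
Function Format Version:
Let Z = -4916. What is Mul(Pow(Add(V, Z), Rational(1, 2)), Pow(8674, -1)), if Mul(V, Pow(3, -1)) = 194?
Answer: Mul(Rational(1, 8674), I, Pow(4334, Rational(1, 2))) ≈ Mul(0.0075897, I)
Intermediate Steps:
V = 582 (V = Mul(3, 194) = 582)
Mul(Pow(Add(V, Z), Rational(1, 2)), Pow(8674, -1)) = Mul(Pow(Add(582, -4916), Rational(1, 2)), Pow(8674, -1)) = Mul(Pow(-4334, Rational(1, 2)), Rational(1, 8674)) = Mul(Mul(I, Pow(4334, Rational(1, 2))), Rational(1, 8674)) = Mul(Rational(1, 8674), I, Pow(4334, Rational(1, 2)))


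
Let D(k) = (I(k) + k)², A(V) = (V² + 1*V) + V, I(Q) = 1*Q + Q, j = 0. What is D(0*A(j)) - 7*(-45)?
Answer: 315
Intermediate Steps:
I(Q) = 2*Q (I(Q) = Q + Q = 2*Q)
A(V) = V² + 2*V (A(V) = (V² + V) + V = (V + V²) + V = V² + 2*V)
D(k) = 9*k² (D(k) = (2*k + k)² = (3*k)² = 9*k²)
D(0*A(j)) - 7*(-45) = 9*(0*(0*(2 + 0)))² - 7*(-45) = 9*(0*(0*2))² + 315 = 9*(0*0)² + 315 = 9*0² + 315 = 9*0 + 315 = 0 + 315 = 315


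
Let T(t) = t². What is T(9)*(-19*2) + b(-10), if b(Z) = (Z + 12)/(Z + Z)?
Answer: -30781/10 ≈ -3078.1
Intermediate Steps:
b(Z) = (12 + Z)/(2*Z) (b(Z) = (12 + Z)/((2*Z)) = (12 + Z)*(1/(2*Z)) = (12 + Z)/(2*Z))
T(9)*(-19*2) + b(-10) = 9²*(-19*2) + (½)*(12 - 10)/(-10) = 81*(-38) + (½)*(-⅒)*2 = -3078 - ⅒ = -30781/10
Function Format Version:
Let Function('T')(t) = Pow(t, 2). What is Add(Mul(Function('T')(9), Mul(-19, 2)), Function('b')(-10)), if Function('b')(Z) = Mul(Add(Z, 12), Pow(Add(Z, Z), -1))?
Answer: Rational(-30781, 10) ≈ -3078.1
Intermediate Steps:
Function('b')(Z) = Mul(Rational(1, 2), Pow(Z, -1), Add(12, Z)) (Function('b')(Z) = Mul(Add(12, Z), Pow(Mul(2, Z), -1)) = Mul(Add(12, Z), Mul(Rational(1, 2), Pow(Z, -1))) = Mul(Rational(1, 2), Pow(Z, -1), Add(12, Z)))
Add(Mul(Function('T')(9), Mul(-19, 2)), Function('b')(-10)) = Add(Mul(Pow(9, 2), Mul(-19, 2)), Mul(Rational(1, 2), Pow(-10, -1), Add(12, -10))) = Add(Mul(81, -38), Mul(Rational(1, 2), Rational(-1, 10), 2)) = Add(-3078, Rational(-1, 10)) = Rational(-30781, 10)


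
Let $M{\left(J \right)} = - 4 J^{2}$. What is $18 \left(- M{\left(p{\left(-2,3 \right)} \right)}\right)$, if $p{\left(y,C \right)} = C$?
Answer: $648$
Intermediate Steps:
$18 \left(- M{\left(p{\left(-2,3 \right)} \right)}\right) = 18 \left(- \left(-4\right) 3^{2}\right) = 18 \left(- \left(-4\right) 9\right) = 18 \left(\left(-1\right) \left(-36\right)\right) = 18 \cdot 36 = 648$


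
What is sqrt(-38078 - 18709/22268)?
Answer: I*sqrt(4720479825571)/11134 ≈ 195.14*I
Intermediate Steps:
sqrt(-38078 - 18709/22268) = sqrt(-847939613/22268) = I*sqrt(4720479825571)/11134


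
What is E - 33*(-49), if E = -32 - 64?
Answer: 1521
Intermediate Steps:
E = -96
E - 33*(-49) = -96 - 33*(-49) = -96 + 1617 = 1521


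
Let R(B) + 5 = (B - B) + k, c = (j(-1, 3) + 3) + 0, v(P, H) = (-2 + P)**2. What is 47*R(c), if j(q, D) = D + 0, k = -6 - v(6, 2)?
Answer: -1269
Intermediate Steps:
k = -22 (k = -6 - (-2 + 6)**2 = -6 - 1*4**2 = -6 - 1*16 = -6 - 16 = -22)
j(q, D) = D
c = 6 (c = (3 + 3) + 0 = 6 + 0 = 6)
R(B) = -27 (R(B) = -5 + ((B - B) - 22) = -5 + (0 - 22) = -5 - 22 = -27)
47*R(c) = 47*(-27) = -1269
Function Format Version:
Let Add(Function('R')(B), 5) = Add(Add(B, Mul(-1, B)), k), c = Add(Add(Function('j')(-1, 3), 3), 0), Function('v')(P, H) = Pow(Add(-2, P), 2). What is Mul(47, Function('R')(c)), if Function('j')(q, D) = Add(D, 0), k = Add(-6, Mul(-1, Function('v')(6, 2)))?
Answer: -1269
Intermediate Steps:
k = -22 (k = Add(-6, Mul(-1, Pow(Add(-2, 6), 2))) = Add(-6, Mul(-1, Pow(4, 2))) = Add(-6, Mul(-1, 16)) = Add(-6, -16) = -22)
Function('j')(q, D) = D
c = 6 (c = Add(Add(3, 3), 0) = Add(6, 0) = 6)
Function('R')(B) = -27 (Function('R')(B) = Add(-5, Add(Add(B, Mul(-1, B)), -22)) = Add(-5, Add(0, -22)) = Add(-5, -22) = -27)
Mul(47, Function('R')(c)) = Mul(47, -27) = -1269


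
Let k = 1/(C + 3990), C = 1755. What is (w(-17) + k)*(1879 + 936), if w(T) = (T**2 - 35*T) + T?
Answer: 2804255708/1149 ≈ 2.4406e+6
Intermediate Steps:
w(T) = T**2 - 34*T
k = 1/5745 (k = 1/(1755 + 3990) = 1/5745 ≈ 0.00017406)
(w(-17) + k)*(1879 + 936) = (-17*(-34 - 17) + 1/5745)*(1879 + 936) = (-17*(-51) + 1/5745)*2815 = (867 + 1/5745)*2815 = (4980916/5745)*2815 = 2804255708/1149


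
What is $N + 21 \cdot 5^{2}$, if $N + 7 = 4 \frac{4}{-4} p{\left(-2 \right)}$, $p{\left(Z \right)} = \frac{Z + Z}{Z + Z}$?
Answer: $514$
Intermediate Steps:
$p{\left(Z \right)} = 1$ ($p{\left(Z \right)} = \frac{2 Z}{2 Z} = 2 Z \frac{1}{2 Z} = 1$)
$N = -11$ ($N = -7 + 4 \frac{4}{-4} \cdot 1 = -7 + 4 \cdot 4 \left(- \frac{1}{4}\right) 1 = -7 + 4 \left(-1\right) 1 = -7 - 4 = -11$)
$N + 21 \cdot 5^{2} = -11 + 21 \cdot 5^{2} = -11 + 21 \cdot 25 = -11 + 525 = 514$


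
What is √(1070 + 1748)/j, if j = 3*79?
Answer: √2818/237 ≈ 0.22399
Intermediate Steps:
j = 237
√(1070 + 1748)/j = √(1070 + 1748)/237 = √2818*(1/237) = √2818/237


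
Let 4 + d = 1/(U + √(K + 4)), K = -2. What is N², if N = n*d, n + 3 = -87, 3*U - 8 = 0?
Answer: 52168050/529 + 5832000*√2/529 ≈ 1.1421e+5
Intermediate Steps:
U = 8/3 (U = 8/3 + (⅓)*0 = 8/3 + 0 = 8/3 ≈ 2.6667)
n = -90 (n = -3 - 87 = -90)
d = -4 + 1/(8/3 + √2) (d = -4 + 1/(8/3 + √(-2 + 4)) = -4 + 1/(8/3 + √2) ≈ -3.7550)
N = 7200/23 + 405*√2/23 (N = -90*(-80/23 - 9*√2/46) = 7200/23 + 405*√2/23 ≈ 337.95)
N² = (7200/23 + 405*√2/23)²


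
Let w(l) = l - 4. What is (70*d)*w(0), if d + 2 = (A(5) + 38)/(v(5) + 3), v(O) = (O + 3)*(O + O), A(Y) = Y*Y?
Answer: 28840/83 ≈ 347.47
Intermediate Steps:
A(Y) = Y²
w(l) = -4 + l
v(O) = 2*O*(3 + O) (v(O) = (3 + O)*(2*O) = 2*O*(3 + O))
d = -103/83 (d = -2 + (5² + 38)/(2*5*(3 + 5) + 3) = -2 + (25 + 38)/(2*5*8 + 3) = -2 + 63/(80 + 3) = -2 + 63/83 = -103/83 ≈ -1.2410)
(70*d)*w(0) = (70*(-103/83))*(-4 + 0) = -7210/83*(-4) = 28840/83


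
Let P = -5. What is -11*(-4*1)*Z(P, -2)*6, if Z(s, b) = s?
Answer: -1320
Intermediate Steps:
-11*(-4*1)*Z(P, -2)*6 = -11*(-4*1)*(-5)*6 = -(-44)*(-5)*6 = -11*20*6 = -220*6 = -1320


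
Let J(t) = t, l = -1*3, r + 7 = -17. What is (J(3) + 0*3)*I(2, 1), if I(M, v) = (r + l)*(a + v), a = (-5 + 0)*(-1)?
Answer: -486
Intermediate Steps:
r = -24 (r = -7 - 17 = -24)
a = 5 (a = -5*(-1) = 5)
l = -3
I(M, v) = -135 - 27*v (I(M, v) = (-24 - 3)*(5 + v) = -27*(5 + v) = -135 - 27*v)
(J(3) + 0*3)*I(2, 1) = (3 + 0*3)*(-135 - 27*1) = (3 + 0)*(-135 - 27) = 3*(-162) = -486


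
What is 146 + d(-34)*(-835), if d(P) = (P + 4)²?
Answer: -751354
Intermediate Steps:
d(P) = (4 + P)²
146 + d(-34)*(-835) = 146 + (4 - 34)²*(-835) = 146 + (-30)²*(-835) = 146 + 900*(-835) = 146 - 751500 = -751354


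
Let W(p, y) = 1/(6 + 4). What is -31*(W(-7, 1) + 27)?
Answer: -8401/10 ≈ -840.10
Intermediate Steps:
W(p, y) = ⅒ (W(p, y) = 1/10 = ⅒)
-31*(W(-7, 1) + 27) = -31*(⅒ + 27) = -31*271/10 = -8401/10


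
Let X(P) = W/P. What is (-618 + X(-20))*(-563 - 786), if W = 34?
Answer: 8359753/10 ≈ 8.3598e+5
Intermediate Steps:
X(P) = 34/P
(-618 + X(-20))*(-563 - 786) = (-618 + 34/(-20))*(-563 - 786) = (-618 + 34*(-1/20))*(-1349) = (-618 - 17/10)*(-1349) = -6197/10*(-1349) = 8359753/10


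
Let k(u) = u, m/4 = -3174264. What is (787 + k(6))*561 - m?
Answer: 13141929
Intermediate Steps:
m = -12697056 (m = 4*(-3174264) = -12697056)
(787 + k(6))*561 - m = (787 + 6)*561 - 1*(-12697056) = 793*561 + 12697056 = 444873 + 12697056 = 13141929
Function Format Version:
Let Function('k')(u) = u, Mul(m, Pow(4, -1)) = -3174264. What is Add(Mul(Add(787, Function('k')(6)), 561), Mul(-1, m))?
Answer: 13141929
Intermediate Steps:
m = -12697056 (m = Mul(4, -3174264) = -12697056)
Add(Mul(Add(787, Function('k')(6)), 561), Mul(-1, m)) = Add(Mul(Add(787, 6), 561), Mul(-1, -12697056)) = Add(Mul(793, 561), 12697056) = Add(444873, 12697056) = 13141929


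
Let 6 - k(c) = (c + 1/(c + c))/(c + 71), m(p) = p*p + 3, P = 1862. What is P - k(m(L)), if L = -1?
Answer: 371211/200 ≈ 1856.1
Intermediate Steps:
m(p) = 3 + p² (m(p) = p² + 3 = 3 + p²)
k(c) = 6 - (c + 1/(2*c))/(71 + c) (k(c) = 6 - (c + 1/(c + c))/(c + 71) = 6 - (c + 1/(2*c))/(71 + c))
P - k(m(L)) = 1862 - (-1 + 10*(3 + (-1)²)² + 852*(3 + (-1)²))/(2*(3 + (-1)²)*(71 + (3 + (-1)²))) = 1862 - (-1 + 10*(3 + 1)² + 852*(3 + 1))/(2*(3 + 1)*(71 + (3 + 1))) = 1862 - (-1 + 10*4² + 852*4)/(2*4*(71 + 4)) = 1862 - (-1 + 10*16 + 3408)/(2*4*75) = 1862 - (-1 + 160 + 3408)/(2*4*75) = 1862 - 3567/(2*4*75) = 1862 - 1*1189/200 = 1862 - 1189/200 = 371211/200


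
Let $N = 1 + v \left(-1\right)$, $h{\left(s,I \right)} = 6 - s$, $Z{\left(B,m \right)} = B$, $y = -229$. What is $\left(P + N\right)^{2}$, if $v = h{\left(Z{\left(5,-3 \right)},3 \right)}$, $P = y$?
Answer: $52441$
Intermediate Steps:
$P = -229$
$v = 1$ ($v = 6 - 5 = 1$)
$N = 0$ ($N = 1 + 1 \left(-1\right) = 1 - 1 = 0$)
$\left(P + N\right)^{2} = \left(-229 + 0\right)^{2} = \left(-229\right)^{2} = 52441$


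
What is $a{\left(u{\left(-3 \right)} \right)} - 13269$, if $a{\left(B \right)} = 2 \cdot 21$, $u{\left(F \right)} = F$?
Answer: $-13227$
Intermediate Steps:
$a{\left(B \right)} = 42$
$a{\left(u{\left(-3 \right)} \right)} - 13269 = 42 - 13269 = -13227$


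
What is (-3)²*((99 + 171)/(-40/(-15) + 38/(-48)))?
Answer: 1296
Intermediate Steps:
(-3)²*((99 + 171)/(-40/(-15) + 38/(-48))) = 9*(270/(-40*(-1/15) + 38*(-1/48))) = 9*(270/(8/3 - 19/24)) = 9*(270/(15/8)) = 9*(270*(8/15)) = 9*144 = 1296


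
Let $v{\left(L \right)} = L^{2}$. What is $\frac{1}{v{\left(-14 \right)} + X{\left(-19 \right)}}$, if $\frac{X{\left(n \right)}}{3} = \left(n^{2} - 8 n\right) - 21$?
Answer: $\frac{1}{1672} \approx 0.00059809$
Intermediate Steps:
$X{\left(n \right)} = -63 - 24 n + 3 n^{2}$ ($X{\left(n \right)} = 3 \left(\left(n^{2} - 8 n\right) - 21\right) = 3 \left(-21 + n^{2} - 8 n\right) = -63 - 24 n + 3 n^{2}$)
$\frac{1}{v{\left(-14 \right)} + X{\left(-19 \right)}} = \frac{1}{\left(-14\right)^{2} - \left(-393 - 1083\right)} = \frac{1}{196 + \left(-63 + 456 + 3 \cdot 361\right)} = \frac{1}{196 + \left(-63 + 456 + 1083\right)} = \frac{1}{196 + 1476} = \frac{1}{1672}$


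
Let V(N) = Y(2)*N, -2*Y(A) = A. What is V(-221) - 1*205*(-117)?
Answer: 24206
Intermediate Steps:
Y(A) = -A/2
V(N) = -N (V(N) = (-½*2)*N = -N)
V(-221) - 1*205*(-117) = -1*(-221) - 1*205*(-117) = 221 - 205*(-117) = 221 + 23985 = 24206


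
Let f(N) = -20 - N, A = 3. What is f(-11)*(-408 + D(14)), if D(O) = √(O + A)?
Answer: 3672 - 9*√17 ≈ 3634.9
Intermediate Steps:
D(O) = √(3 + O) (D(O) = √(O + 3) = √(3 + O))
f(-11)*(-408 + D(14)) = (-20 - 1*(-11))*(-408 + √(3 + 14)) = (-20 + 11)*(-408 + √17) = -9*(-408 + √17) = 3672 - 9*√17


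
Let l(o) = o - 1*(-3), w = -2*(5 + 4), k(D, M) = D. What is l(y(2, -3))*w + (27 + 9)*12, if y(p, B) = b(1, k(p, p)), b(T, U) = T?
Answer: 360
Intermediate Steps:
y(p, B) = 1
w = -18 (w = -2*9 = -18)
l(o) = 3 + o (l(o) = o + 3 = 3 + o)
l(y(2, -3))*w + (27 + 9)*12 = (3 + 1)*(-18) + (27 + 9)*12 = 4*(-18) + 36*12 = -72 + 432 = 360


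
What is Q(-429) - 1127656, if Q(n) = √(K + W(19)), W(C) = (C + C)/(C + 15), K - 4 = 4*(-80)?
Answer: -1127656 + I*√91001/17 ≈ -1.1277e+6 + 17.745*I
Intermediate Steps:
K = -316 (K = 4 + 4*(-80) = 4 - 320 = -316)
W(C) = 2*C/(15 + C) (W(C) = (2*C)/(15 + C) = 2*C/(15 + C))
Q(n) = I*√91001/17 (Q(n) = √(-316 + 2*19/(15 + 19)) = √(-316 + 2*19/34) = √(-316 + 2*19*(1/34)) = √(-316 + 19/17) = √(-5353/17) = I*√91001/17)
Q(-429) - 1127656 = I*√91001/17 - 1127656 = -1127656 + I*√91001/17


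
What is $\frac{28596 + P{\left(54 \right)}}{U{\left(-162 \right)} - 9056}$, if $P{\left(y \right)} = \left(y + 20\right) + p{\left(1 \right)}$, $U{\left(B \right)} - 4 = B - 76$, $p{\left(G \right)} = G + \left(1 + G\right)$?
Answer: $- \frac{28673}{9290} \approx -3.0864$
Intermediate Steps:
$p{\left(G \right)} = 1 + 2 G$
$U{\left(B \right)} = -72 + B$ ($U{\left(B \right)} = 4 + \left(B - 76\right) = 4 + \left(-76 + B\right) = -72 + B$)
$P{\left(y \right)} = 23 + y$ ($P{\left(y \right)} = \left(y + 20\right) + \left(1 + 2 \cdot 1\right) = \left(20 + y\right) + \left(1 + 2\right) = \left(20 + y\right) + 3 = 23 + y$)
$\frac{28596 + P{\left(54 \right)}}{U{\left(-162 \right)} - 9056} = \frac{28596 + \left(23 + 54\right)}{\left(-72 - 162\right) - 9056} = \frac{28596 + 77}{-234 - 9056} = \frac{28673}{-9290} = 28673 \left(- \frac{1}{9290}\right) = - \frac{28673}{9290}$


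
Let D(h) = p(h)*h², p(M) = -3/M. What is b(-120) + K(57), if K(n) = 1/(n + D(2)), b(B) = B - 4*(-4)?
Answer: -5303/51 ≈ -103.98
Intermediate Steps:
D(h) = -3*h (D(h) = (-3/h)*h² = -3*h)
b(B) = 16 + B (b(B) = B + 16 = 16 + B)
K(n) = 1/(-6 + n) (K(n) = 1/(n - 3*2) = 1/(n - 6) = 1/(-6 + n))
b(-120) + K(57) = (16 - 120) + 1/(-6 + 57) = -104 + 1/51 = -5303/51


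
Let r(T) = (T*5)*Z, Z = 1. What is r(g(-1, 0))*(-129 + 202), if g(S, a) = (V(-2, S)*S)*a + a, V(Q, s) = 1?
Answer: 0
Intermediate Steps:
g(S, a) = a + S*a (g(S, a) = (1*S)*a + a = S*a + a = a + S*a)
r(T) = 5*T (r(T) = (T*5)*1 = (5*T)*1 = 5*T)
r(g(-1, 0))*(-129 + 202) = (5*(0*(1 - 1)))*(-129 + 202) = (5*(0*0))*73 = (5*0)*73 = 0*73 = 0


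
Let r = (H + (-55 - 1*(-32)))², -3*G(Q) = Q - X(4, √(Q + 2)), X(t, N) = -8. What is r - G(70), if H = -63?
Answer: 7422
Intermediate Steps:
G(Q) = -8/3 - Q/3 (G(Q) = -(Q - 1*(-8))/3 = -(Q + 8)/3 = -(8 + Q)/3 = -8/3 - Q/3)
r = 7396 (r = (-63 + (-55 - 1*(-32)))² = (-63 + (-55 + 32))² = (-63 - 23)² = (-86)² = 7396)
r - G(70) = 7396 - (-8/3 - ⅓*70) = 7396 - (-8/3 - 70/3) = 7396 - 1*(-26) = 7396 + 26 = 7422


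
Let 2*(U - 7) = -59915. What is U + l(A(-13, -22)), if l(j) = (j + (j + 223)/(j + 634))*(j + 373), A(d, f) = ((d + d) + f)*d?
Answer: 372901877/629 ≈ 5.9285e+5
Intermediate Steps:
U = -59901/2 (U = 7 + (½)*(-59915) = 7 - 59915/2 = -59901/2 ≈ -29951.)
A(d, f) = d*(f + 2*d) (A(d, f) = (2*d + f)*d = (f + 2*d)*d = d*(f + 2*d))
l(j) = (373 + j)*(j + (223 + j)/(634 + j)) (l(j) = (j + (223 + j)/(634 + j))*(373 + j) = (373 + j)*(j + (223 + j)/(634 + j)))
U + l(A(-13, -22)) = -59901/2 + (83179 + (-13*(-22 + 2*(-13)))³ + 1008*(-13*(-22 + 2*(-13)))² + 237078*(-13*(-22 + 2*(-13))))/(634 - 13*(-22 + 2*(-13))) = -59901/2 + (83179 + (-13*(-22 - 26))³ + 1008*(-13*(-22 - 26))² + 237078*(-13*(-22 - 26)))/(634 - 13*(-22 - 26)) = -59901/2 + (83179 + (-13*(-48))³ + 1008*(-13*(-48))² + 237078*(-13*(-48)))/(634 - 13*(-48)) = -59901/2 + (83179 + 624³ + 1008*624² + 237078*624)/(634 + 624) = -59901/2 + (83179 + 242970624 + 1008*389376 + 147936672)/1258 = -59901/2 + (83179 + 242970624 + 392491008 + 147936672)/1258 = -59901/2 + (1/1258)*783481483 = -59901/2 + 783481483/1258 = 372901877/629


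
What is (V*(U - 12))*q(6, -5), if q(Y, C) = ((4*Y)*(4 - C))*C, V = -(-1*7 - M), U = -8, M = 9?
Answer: 345600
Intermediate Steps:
V = 16 (V = -(-1*7 - 1*9) = -(-7 - 9) = -1*(-16) = 16)
q(Y, C) = 4*C*Y*(4 - C) (q(Y, C) = (4*Y*(4 - C))*C = 4*C*Y*(4 - C))
(V*(U - 12))*q(6, -5) = (16*(-8 - 12))*(4*(-5)*6*(4 - 1*(-5))) = (16*(-20))*(4*(-5)*6*(4 + 5)) = -1280*(-5)*6*9 = -320*(-1080) = 345600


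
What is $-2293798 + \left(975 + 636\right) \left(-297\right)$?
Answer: $-2772265$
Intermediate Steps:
$-2293798 + \left(975 + 636\right) \left(-297\right) = -2293798 + 1611 \left(-297\right) = -2293798 - 478467 = -2772265$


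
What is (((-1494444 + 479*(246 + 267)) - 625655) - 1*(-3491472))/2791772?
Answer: 404275/697943 ≈ 0.57924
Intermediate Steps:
(((-1494444 + 479*(246 + 267)) - 625655) - 1*(-3491472))/2791772 = (((-1494444 + 479*513) - 625655) + 3491472)*(1/2791772) = (((-1494444 + 245727) - 625655) + 3491472)*(1/2791772) = ((-1248717 - 625655) + 3491472)*(1/2791772) = (-1874372 + 3491472)*(1/2791772) = 1617100*(1/2791772) = 404275/697943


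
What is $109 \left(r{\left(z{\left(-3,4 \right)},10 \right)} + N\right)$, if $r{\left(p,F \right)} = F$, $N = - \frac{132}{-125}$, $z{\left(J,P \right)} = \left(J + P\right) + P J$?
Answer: $\frac{150638}{125} \approx 1205.1$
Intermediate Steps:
$z{\left(J,P \right)} = J + P + J P$ ($z{\left(J,P \right)} = \left(J + P\right) + J P = J + P + J P$)
$N = \frac{132}{125}$ ($N = \left(-132\right) \left(- \frac{1}{125}\right) = \frac{132}{125} \approx 1.056$)
$109 \left(r{\left(z{\left(-3,4 \right)},10 \right)} + N\right) = 109 \left(10 + \frac{132}{125}\right) = 109 \cdot \frac{1382}{125} = \frac{150638}{125}$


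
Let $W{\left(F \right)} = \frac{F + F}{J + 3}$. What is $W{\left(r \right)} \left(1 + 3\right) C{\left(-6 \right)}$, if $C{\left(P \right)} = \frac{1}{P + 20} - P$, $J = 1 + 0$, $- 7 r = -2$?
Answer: $\frac{170}{49} \approx 3.4694$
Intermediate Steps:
$r = \frac{2}{7}$ ($r = \left(- \frac{1}{7}\right) \left(-2\right) = \frac{2}{7} \approx 0.28571$)
$J = 1$
$W{\left(F \right)} = \frac{F}{2}$ ($W{\left(F \right)} = \frac{F + F}{1 + 3} = \frac{2 F}{4} = 2 F \frac{1}{4} = \frac{F}{2}$)
$C{\left(P \right)} = \frac{1}{20 + P} - P$
$W{\left(r \right)} \left(1 + 3\right) C{\left(-6 \right)} = \frac{1}{2} \cdot \frac{2}{7} \left(1 + 3\right) \frac{1 - \left(-6\right)^{2} - -120}{20 - 6} = \frac{1}{7} \cdot 4 \frac{1 - 36 + 120}{14} = \frac{4 \frac{1 - 36 + 120}{14}}{7} = \frac{4 \cdot \frac{1}{14} \cdot 85}{7} = \frac{4}{7} \cdot \frac{85}{14} = \frac{170}{49}$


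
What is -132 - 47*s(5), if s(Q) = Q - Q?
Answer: -132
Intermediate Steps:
s(Q) = 0
-132 - 47*s(5) = -132 - 47*0 = -132 + 0 = -132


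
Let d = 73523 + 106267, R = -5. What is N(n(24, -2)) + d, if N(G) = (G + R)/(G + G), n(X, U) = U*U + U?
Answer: 719157/4 ≈ 1.7979e+5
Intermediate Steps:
n(X, U) = U + U**2 (n(X, U) = U**2 + U = U + U**2)
N(G) = (-5 + G)/(2*G) (N(G) = (G - 5)/(G + G) = (-5 + G)/((2*G)) = (1/(2*G))*(-5 + G) = (-5 + G)/(2*G))
d = 179790
N(n(24, -2)) + d = (-5 - 2*(1 - 2))/(2*((-2*(1 - 2)))) + 179790 = (-5 - 2*(-1))/(2*((-2*(-1)))) + 179790 = (1/2)*(-5 + 2)/2 + 179790 = (1/2)*(1/2)*(-3) + 179790 = -3/4 + 179790 = 719157/4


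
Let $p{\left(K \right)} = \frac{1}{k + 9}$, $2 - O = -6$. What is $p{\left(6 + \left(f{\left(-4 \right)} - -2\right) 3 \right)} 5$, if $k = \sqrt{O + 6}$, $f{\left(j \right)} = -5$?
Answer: $\frac{45}{67} - \frac{5 \sqrt{14}}{67} \approx 0.39241$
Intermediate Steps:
$O = 8$ ($O = 2 - -6 = 2 + 6 = 8$)
$k = \sqrt{14}$ ($k = \sqrt{8 + 6} = \sqrt{14} \approx 3.7417$)
$p{\left(K \right)} = \frac{1}{9 + \sqrt{14}}$ ($p{\left(K \right)} = \frac{1}{\sqrt{14} + 9} = \frac{1}{9 + \sqrt{14}}$)
$p{\left(6 + \left(f{\left(-4 \right)} - -2\right) 3 \right)} 5 = \left(\frac{9}{67} - \frac{\sqrt{14}}{67}\right) 5 = \frac{45}{67} - \frac{5 \sqrt{14}}{67}$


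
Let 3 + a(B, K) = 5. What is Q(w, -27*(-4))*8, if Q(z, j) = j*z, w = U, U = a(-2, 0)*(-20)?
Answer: -34560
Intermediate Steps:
a(B, K) = 2 (a(B, K) = -3 + 5 = 2)
U = -40 (U = 2*(-20) = -40)
w = -40
Q(w, -27*(-4))*8 = (-27*(-4)*(-40))*8 = (108*(-40))*8 = -4320*8 = -34560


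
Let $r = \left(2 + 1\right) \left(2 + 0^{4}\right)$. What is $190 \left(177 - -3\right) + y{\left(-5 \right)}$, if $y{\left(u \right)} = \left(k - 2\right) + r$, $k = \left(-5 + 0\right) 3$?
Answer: $34189$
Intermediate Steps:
$r = 6$ ($r = 3 \left(2 + 0\right) = 3 \cdot 2 = 6$)
$k = -15$ ($k = \left(-5\right) 3 = -15$)
$y{\left(u \right)} = -11$ ($y{\left(u \right)} = \left(-15 - 2\right) + 6 = -17 + 6 = -11$)
$190 \left(177 - -3\right) + y{\left(-5 \right)} = 190 \left(177 - -3\right) - 11 = 190 \left(177 + 3\right) - 11 = 190 \cdot 180 - 11 = 34200 - 11 = 34189$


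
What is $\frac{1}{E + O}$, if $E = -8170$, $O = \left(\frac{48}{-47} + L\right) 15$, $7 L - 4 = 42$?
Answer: $- \frac{329}{2660540} \approx -0.00012366$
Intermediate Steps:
$L = \frac{46}{7}$ ($L = \frac{4}{7} + \frac{1}{7} \cdot 42 = \frac{4}{7} + 6 = \frac{46}{7} \approx 6.5714$)
$O = \frac{27390}{329}$ ($O = \left(\frac{48}{-47} + \frac{46}{7}\right) 15 = \left(48 \left(- \frac{1}{47}\right) + \frac{46}{7}\right) 15 = \left(- \frac{48}{47} + \frac{46}{7}\right) 15 = \frac{1826}{329} \cdot 15 = \frac{27390}{329} \approx 83.252$)
$\frac{1}{E + O} = \frac{1}{-8170 + \frac{27390}{329}} = \frac{1}{- \frac{2660540}{329}} = - \frac{329}{2660540}$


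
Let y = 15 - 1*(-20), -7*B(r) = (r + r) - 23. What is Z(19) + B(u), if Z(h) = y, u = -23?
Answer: 314/7 ≈ 44.857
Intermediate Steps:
B(r) = 23/7 - 2*r/7 (B(r) = -((r + r) - 23)/7 = -(2*r - 23)/7 = -(-23 + 2*r)/7 = 23/7 - 2*r/7)
y = 35 (y = 15 + 20 = 35)
Z(h) = 35
Z(19) + B(u) = 35 + (23/7 - 2/7*(-23)) = 35 + (23/7 + 46/7) = 35 + 69/7 = 314/7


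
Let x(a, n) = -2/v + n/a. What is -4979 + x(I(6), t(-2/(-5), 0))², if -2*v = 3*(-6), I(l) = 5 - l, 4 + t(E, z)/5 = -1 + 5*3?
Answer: -198995/81 ≈ -2456.7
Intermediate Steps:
t(E, z) = 50 (t(E, z) = -20 + 5*(-1 + 5*3) = -20 + 5*(-1 + 15) = -20 + 5*14 = -20 + 70 = 50)
v = 9 (v = -3*(-6)/2 = -½*(-18) = 9)
x(a, n) = -2/9 + n/a
-4979 + x(I(6), t(-2/(-5), 0))² = -4979 + (-2/9 + 50/(5 - 1*6))² = -4979 + (-2/9 + 50/(5 - 6))² = -4979 + (-2/9 + 50/(-1))² = -4979 + (-2/9 + 50*(-1))² = -4979 + (-2/9 - 50)² = -4979 + (-452/9)² = -4979 + 204304/81 = -198995/81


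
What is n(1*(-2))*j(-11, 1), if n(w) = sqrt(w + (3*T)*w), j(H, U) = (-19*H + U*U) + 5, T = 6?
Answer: 215*I*sqrt(38) ≈ 1325.3*I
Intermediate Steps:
j(H, U) = 5 + U**2 - 19*H (j(H, U) = (-19*H + U**2) + 5 = (U**2 - 19*H) + 5 = 5 + U**2 - 19*H)
n(w) = sqrt(19)*sqrt(w) (n(w) = sqrt(w + (3*6)*w) = sqrt(w + 18*w) = sqrt(19*w) = sqrt(19)*sqrt(w))
n(1*(-2))*j(-11, 1) = (sqrt(19)*sqrt(1*(-2)))*(5 + 1**2 - 19*(-11)) = (sqrt(19)*sqrt(-2))*(5 + 1 + 209) = (sqrt(19)*(I*sqrt(2)))*215 = (I*sqrt(38))*215 = 215*I*sqrt(38)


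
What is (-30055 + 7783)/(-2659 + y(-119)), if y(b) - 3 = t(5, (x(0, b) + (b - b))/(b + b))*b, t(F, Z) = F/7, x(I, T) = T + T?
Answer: 22272/2741 ≈ 8.1255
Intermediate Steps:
x(I, T) = 2*T
t(F, Z) = F/7 (t(F, Z) = F*(⅐) = F/7)
y(b) = 3 + 5*b/7 (y(b) = 3 + ((⅐)*5)*b = 3 + 5*b/7)
(-30055 + 7783)/(-2659 + y(-119)) = (-30055 + 7783)/(-2659 + (3 + (5/7)*(-119))) = -22272/(-2659 + (3 - 85)) = -22272/(-2659 - 82) = -22272/(-2741) = -22272*(-1/2741) = 22272/2741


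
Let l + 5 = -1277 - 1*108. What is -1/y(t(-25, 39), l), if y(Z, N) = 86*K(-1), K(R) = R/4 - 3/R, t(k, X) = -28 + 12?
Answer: -2/473 ≈ -0.0042283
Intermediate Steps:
t(k, X) = -16
K(R) = -3/R + R/4 (K(R) = R*(1/4) - 3/R = R/4 - 3/R = -3/R + R/4)
l = -1390 (l = -5 + (-1277 - 1*108) = -5 + (-1277 - 108) = -5 - 1385 = -1390)
y(Z, N) = 473/2 (y(Z, N) = 86*(-3/(-1) + (1/4)*(-1)) = 86*(-3*(-1) - 1/4) = 86*(3 - 1/4) = 86*(11/4) = 473/2)
-1/y(t(-25, 39), l) = -1/473/2 = -1*2/473 = -2/473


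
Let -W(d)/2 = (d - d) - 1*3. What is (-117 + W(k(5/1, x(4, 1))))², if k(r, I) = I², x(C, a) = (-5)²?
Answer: 12321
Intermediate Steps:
x(C, a) = 25
W(d) = 6 (W(d) = -2*((d - d) - 1*3) = -2*(0 - 3) = -2*(-3) = 6)
(-117 + W(k(5/1, x(4, 1))))² = (-117 + 6)² = (-111)² = 12321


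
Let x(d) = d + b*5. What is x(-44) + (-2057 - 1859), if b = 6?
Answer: -3930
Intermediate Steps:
x(d) = 30 + d (x(d) = d + 6*5 = d + 30 = 30 + d)
x(-44) + (-2057 - 1859) = (30 - 44) + (-2057 - 1859) = -14 - 3916 = -3930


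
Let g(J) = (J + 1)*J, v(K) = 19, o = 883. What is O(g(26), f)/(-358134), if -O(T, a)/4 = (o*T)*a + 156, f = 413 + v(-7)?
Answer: 178521512/59689 ≈ 2990.9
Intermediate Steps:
g(J) = J*(1 + J) (g(J) = (1 + J)*J = J*(1 + J))
f = 432 (f = 413 + 19 = 432)
O(T, a) = -624 - 3532*T*a (O(T, a) = -4*((883*T)*a + 156) = -4*(883*T*a + 156) = -4*(156 + 883*T*a) = -624 - 3532*T*a)
O(g(26), f)/(-358134) = (-624 - 3532*26*(1 + 26)*432)/(-358134) = (-624 - 3532*26*27*432)*(-1/358134) = (-624 - 3532*702*432)*(-1/358134) = (-624 - 1071128448)*(-1/358134) = -1071129072*(-1/358134) = 178521512/59689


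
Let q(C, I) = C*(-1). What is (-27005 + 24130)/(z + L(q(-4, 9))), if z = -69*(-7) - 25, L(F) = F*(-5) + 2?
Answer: -575/88 ≈ -6.5341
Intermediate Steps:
q(C, I) = -C
L(F) = 2 - 5*F (L(F) = -5*F + 2 = 2 - 5*F)
z = 458 (z = 483 - 25 = 458)
(-27005 + 24130)/(z + L(q(-4, 9))) = (-27005 + 24130)/(458 + (2 - (-5)*(-4))) = -2875/(458 + (2 - 5*4)) = -2875/(458 + (2 - 20)) = -2875/(458 - 18) = -2875/440 = -2875*1/440 = -575/88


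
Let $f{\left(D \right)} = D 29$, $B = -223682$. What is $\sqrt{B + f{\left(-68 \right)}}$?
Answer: $i \sqrt{225654} \approx 475.03 i$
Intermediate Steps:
$f{\left(D \right)} = 29 D$
$\sqrt{B + f{\left(-68 \right)}} = \sqrt{-223682 + 29 \left(-68\right)} = \sqrt{-223682 - 1972} = \sqrt{-225654} = i \sqrt{225654}$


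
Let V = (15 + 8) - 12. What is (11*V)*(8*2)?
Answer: 1936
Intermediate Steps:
V = 11 (V = 23 - 12 = 11)
(11*V)*(8*2) = (11*11)*(8*2) = 121*16 = 1936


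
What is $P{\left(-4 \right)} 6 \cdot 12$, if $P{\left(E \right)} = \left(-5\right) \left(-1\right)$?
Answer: $360$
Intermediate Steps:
$P{\left(E \right)} = 5$
$P{\left(-4 \right)} 6 \cdot 12 = 5 \cdot 6 \cdot 12 = 30 \cdot 12 = 360$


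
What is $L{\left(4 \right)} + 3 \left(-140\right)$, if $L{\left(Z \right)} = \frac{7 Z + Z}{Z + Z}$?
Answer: $-416$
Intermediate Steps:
$L{\left(Z \right)} = 4$ ($L{\left(Z \right)} = \frac{8 Z}{2 Z} = 8 Z \frac{1}{2 Z} = 4$)
$L{\left(4 \right)} + 3 \left(-140\right) = 4 + 3 \left(-140\right) = 4 - 420 = -416$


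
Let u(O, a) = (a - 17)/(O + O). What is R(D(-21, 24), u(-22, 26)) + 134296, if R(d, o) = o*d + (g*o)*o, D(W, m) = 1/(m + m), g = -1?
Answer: 1039987867/7744 ≈ 1.3430e+5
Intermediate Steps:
D(W, m) = 1/(2*m)
u(O, a) = (-17 + a)/(2*O) (u(O, a) = (-17 + a)/((2*O)) = (-17 + a)*(1/(2*O)) = (-17 + a)/(2*O))
R(d, o) = -o² + d*o (R(d, o) = o*d + (-o)*o = d*o - o² = -o² + d*o)
R(D(-21, 24), u(-22, 26)) + 134296 = ((½)*(-17 + 26)/(-22))*((½)/24 - (-17 + 26)/(2*(-22))) + 134296 = ((½)*(-1/22)*9)*((½)*(1/24) - (-1)*9/(2*22)) + 134296 = -9*(1/48 - 1*(-9/44))/44 + 134296 = -9*(1/48 + 9/44)/44 + 134296 = -9/44*119/528 + 134296 = -357/7744 + 134296 = 1039987867/7744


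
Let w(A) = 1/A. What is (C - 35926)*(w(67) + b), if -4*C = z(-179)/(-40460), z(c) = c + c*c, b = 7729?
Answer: -376358143051929/1355410 ≈ -2.7767e+8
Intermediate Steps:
z(c) = c + c²
C = 15931/80920 (C = -(-179*(1 - 179))/(4*(-40460)) = -(-179*(-178))*(-1)/(4*40460) = -15931*(-1)/(2*40460) = -¼*(-15931/20230) = 15931/80920 ≈ 0.19687)
(C - 35926)*(w(67) + b) = (15931/80920 - 35926)*(1/67 + 7729) = -2907115989*(1/67 + 7729)/80920 = -2907115989/80920*517844/67 = -376358143051929/1355410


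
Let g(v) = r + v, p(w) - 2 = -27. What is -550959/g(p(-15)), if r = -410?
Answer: 183653/145 ≈ 1266.6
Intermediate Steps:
p(w) = -25 (p(w) = 2 - 27 = -25)
g(v) = -410 + v
-550959/g(p(-15)) = -550959/(-410 - 25) = -550959/(-435) = -550959*(-1/435) = 183653/145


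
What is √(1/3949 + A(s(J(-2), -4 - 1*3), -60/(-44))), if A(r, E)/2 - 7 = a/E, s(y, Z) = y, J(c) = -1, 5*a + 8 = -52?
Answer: I*√1403415365/19745 ≈ 1.8973*I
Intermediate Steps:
a = -12 (a = -8/5 + (⅕)*(-52) = -8/5 - 52/5 = -12)
A(r, E) = 14 - 24/E (A(r, E) = 14 + 2*(-12/E) = 14 - 24/E)
√(1/3949 + A(s(J(-2), -4 - 1*3), -60/(-44))) = √(1/3949 + (14 - 24/((-60/(-44))))) = √(1/3949 + (14 - 24/((-60*(-1/44))))) = √(1/3949 + (14 - 24/15/11)) = √(1/3949 + (14 - 24*11/15)) = √(1/3949 + (14 - 88/5)) = √(1/3949 - 18/5) = √(-71077/19745) = I*√1403415365/19745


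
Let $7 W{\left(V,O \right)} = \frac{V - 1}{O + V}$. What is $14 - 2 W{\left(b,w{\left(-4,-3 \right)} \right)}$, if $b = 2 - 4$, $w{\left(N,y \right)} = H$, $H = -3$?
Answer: $\frac{484}{35} \approx 13.829$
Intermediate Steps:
$w{\left(N,y \right)} = -3$
$b = -2$ ($b = 2 - 4 = -2$)
$W{\left(V,O \right)} = \frac{-1 + V}{7 \left(O + V\right)}$ ($W{\left(V,O \right)} = \frac{\left(V - 1\right) \frac{1}{O + V}}{7} = \frac{\left(-1 + V\right) \frac{1}{O + V}}{7} = \frac{\frac{1}{O + V} \left(-1 + V\right)}{7} = \frac{-1 + V}{7 \left(O + V\right)}$)
$14 - 2 W{\left(b,w{\left(-4,-3 \right)} \right)} = 14 - 2 \frac{-1 - 2}{7 \left(-3 - 2\right)} = 14 - 2 \cdot \frac{1}{7} \frac{1}{-5} \left(-3\right) = 14 - 2 \cdot \frac{1}{7} \left(- \frac{1}{5}\right) \left(-3\right) = 14 - \frac{6}{35} = \frac{484}{35}$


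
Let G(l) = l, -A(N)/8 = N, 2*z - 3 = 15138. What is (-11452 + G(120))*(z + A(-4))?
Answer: -86151530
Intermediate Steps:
z = 15141/2 (z = 3/2 + (½)*15138 = 3/2 + 7569 = 15141/2 ≈ 7570.5)
A(N) = -8*N
(-11452 + G(120))*(z + A(-4)) = (-11452 + 120)*(15141/2 - 8*(-4)) = -11332*(15141/2 + 32) = -11332*15205/2 = -86151530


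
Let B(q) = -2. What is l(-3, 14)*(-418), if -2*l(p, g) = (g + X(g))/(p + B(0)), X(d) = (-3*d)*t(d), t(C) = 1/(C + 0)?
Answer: -2299/5 ≈ -459.80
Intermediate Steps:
t(C) = 1/C
X(d) = -3 (X(d) = (-3*d)/d = -3)
l(p, g) = -(-3 + g)/(2*(-2 + p)) (l(p, g) = -(g - 3)/(2*(p - 2)) = -(-3 + g)/(2*(-2 + p)))
l(-3, 14)*(-418) = ((3 - 1*14)/(2*(-2 - 3)))*(-418) = ((½)*(3 - 14)/(-5))*(-418) = ((½)*(-⅕)*(-11))*(-418) = (11/10)*(-418) = -2299/5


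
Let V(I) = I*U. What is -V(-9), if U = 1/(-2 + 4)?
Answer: 9/2 ≈ 4.5000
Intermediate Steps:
U = ½ (U = 1/2 = ½ ≈ 0.50000)
V(I) = I/2 (V(I) = I*(½) = I/2)
-V(-9) = -(-9)/2 = -1*(-9/2) = 9/2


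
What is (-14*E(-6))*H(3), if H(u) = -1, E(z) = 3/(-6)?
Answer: -7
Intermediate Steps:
E(z) = -½ (E(z) = 3*(-⅙) = -½)
(-14*E(-6))*H(3) = -14*(-½)*(-1) = 7*(-1) = -7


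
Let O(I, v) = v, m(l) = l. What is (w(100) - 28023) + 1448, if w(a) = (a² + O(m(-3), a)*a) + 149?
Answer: -6426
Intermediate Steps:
w(a) = 149 + 2*a² (w(a) = (a² + a*a) + 149 = (a² + a²) + 149 = 2*a² + 149 = 149 + 2*a²)
(w(100) - 28023) + 1448 = ((149 + 2*100²) - 28023) + 1448 = ((149 + 2*10000) - 28023) + 1448 = ((149 + 20000) - 28023) + 1448 = (20149 - 28023) + 1448 = -7874 + 1448 = -6426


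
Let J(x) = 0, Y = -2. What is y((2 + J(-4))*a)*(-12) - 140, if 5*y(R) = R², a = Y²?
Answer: -1468/5 ≈ -293.60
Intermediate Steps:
a = 4 (a = (-2)² = 4)
y(R) = R²/5
y((2 + J(-4))*a)*(-12) - 140 = (((2 + 0)*4)²/5)*(-12) - 140 = ((2*4)²/5)*(-12) - 140 = ((⅕)*8²)*(-12) - 140 = ((⅕)*64)*(-12) - 140 = (64/5)*(-12) - 140 = -768/5 - 140 = -1468/5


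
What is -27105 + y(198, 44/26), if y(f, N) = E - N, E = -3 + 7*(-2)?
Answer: -352608/13 ≈ -27124.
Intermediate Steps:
E = -17 (E = -3 - 14 = -17)
y(f, N) = -17 - N
-27105 + y(198, 44/26) = -27105 + (-17 - 44/26) = -27105 + (-17 - 1*22/13) = -27105 + (-17 - 22/13) = -27105 - 243/13 = -352608/13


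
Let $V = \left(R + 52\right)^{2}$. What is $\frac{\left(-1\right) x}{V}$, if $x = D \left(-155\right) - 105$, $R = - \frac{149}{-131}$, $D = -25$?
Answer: $- \frac{64696970}{48455521} \approx -1.3352$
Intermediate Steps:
$R = \frac{149}{131}$ ($R = \left(-149\right) \left(- \frac{1}{131}\right) = \frac{149}{131} \approx 1.1374$)
$x = 3770$ ($x = \left(-25\right) \left(-155\right) - 105 = 3875 - 105 = 3770$)
$V = \frac{48455521}{17161}$ ($V = \left(\frac{149}{131} + 52\right)^{2} = \left(\frac{6961}{131}\right)^{2} = \frac{48455521}{17161} \approx 2823.6$)
$\frac{\left(-1\right) x}{V} = \frac{\left(-1\right) 3770}{\frac{48455521}{17161}} = \left(-3770\right) \frac{17161}{48455521} = - \frac{64696970}{48455521}$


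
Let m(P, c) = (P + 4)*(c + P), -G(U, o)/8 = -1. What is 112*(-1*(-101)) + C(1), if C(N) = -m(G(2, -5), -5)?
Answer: 11276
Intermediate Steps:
G(U, o) = 8 (G(U, o) = -8*(-1) = 8)
m(P, c) = (4 + P)*(P + c)
C(N) = -36 (C(N) = -(8² + 4*8 + 4*(-5) + 8*(-5)) = -(64 + 32 - 20 - 40) = -1*36 = -36)
112*(-1*(-101)) + C(1) = 112*(-1*(-101)) - 36 = 112*101 - 36 = 11312 - 36 = 11276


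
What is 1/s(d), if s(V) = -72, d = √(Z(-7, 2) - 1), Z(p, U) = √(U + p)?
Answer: -1/72 ≈ -0.013889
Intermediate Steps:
d = √(-1 + I*√5) (d = √(√(2 - 7) - 1) = √(√(-5) - 1) = √(I*√5 - 1) = √(-1 + I*√5) ≈ 0.85132 + 1.3133*I)
1/s(d) = 1/(-72) = -1/72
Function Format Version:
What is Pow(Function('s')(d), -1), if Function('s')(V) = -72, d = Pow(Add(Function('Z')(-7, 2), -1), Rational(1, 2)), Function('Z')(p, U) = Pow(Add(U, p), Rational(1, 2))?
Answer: Rational(-1, 72) ≈ -0.013889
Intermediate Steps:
d = Pow(Add(-1, Mul(I, Pow(5, Rational(1, 2)))), Rational(1, 2)) (d = Pow(Add(Pow(Add(2, -7), Rational(1, 2)), -1), Rational(1, 2)) = Pow(Add(Pow(-5, Rational(1, 2)), -1), Rational(1, 2)) = Pow(Add(Mul(I, Pow(5, Rational(1, 2))), -1), Rational(1, 2)) = Pow(Add(-1, Mul(I, Pow(5, Rational(1, 2)))), Rational(1, 2)) ≈ Add(0.85132, Mul(1.3133, I)))
Pow(Function('s')(d), -1) = Pow(-72, -1) = Rational(-1, 72)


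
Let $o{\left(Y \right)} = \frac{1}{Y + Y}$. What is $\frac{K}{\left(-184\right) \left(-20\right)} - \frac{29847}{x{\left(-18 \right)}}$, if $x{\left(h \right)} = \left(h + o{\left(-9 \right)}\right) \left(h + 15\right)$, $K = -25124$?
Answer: $- \frac{33359353}{59800} \approx -557.85$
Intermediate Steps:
$o{\left(Y \right)} = \frac{1}{2 Y}$
$x{\left(h \right)} = \left(15 + h\right) \left(- \frac{1}{18} + h\right)$ ($x{\left(h \right)} = \left(h + \frac{1}{2 \left(-9\right)}\right) \left(h + 15\right) = \left(h + \frac{1}{2} \left(- \frac{1}{9}\right)\right) \left(15 + h\right) = \left(h - \frac{1}{18}\right) \left(15 + h\right) = \left(- \frac{1}{18} + h\right) \left(15 + h\right) = \left(15 + h\right) \left(- \frac{1}{18} + h\right)$)
$\frac{K}{\left(-184\right) \left(-20\right)} - \frac{29847}{x{\left(-18 \right)}} = - \frac{25124}{\left(-184\right) \left(-20\right)} - \frac{29847}{- \frac{5}{6} + \left(-18\right)^{2} + \frac{269}{18} \left(-18\right)} = - \frac{25124}{3680} - \frac{29847}{- \frac{5}{6} + 324 - 269} = \left(-25124\right) \frac{1}{3680} - \frac{29847}{\frac{325}{6}} = - \frac{6281}{920} - \frac{179082}{325} = - \frac{33359353}{59800}$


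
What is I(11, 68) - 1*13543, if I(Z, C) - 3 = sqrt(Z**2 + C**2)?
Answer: -13540 + sqrt(4745) ≈ -13471.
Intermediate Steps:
I(Z, C) = 3 + sqrt(C**2 + Z**2) (I(Z, C) = 3 + sqrt(Z**2 + C**2) = 3 + sqrt(C**2 + Z**2))
I(11, 68) - 1*13543 = (3 + sqrt(68**2 + 11**2)) - 1*13543 = (3 + sqrt(4624 + 121)) - 13543 = (3 + sqrt(4745)) - 13543 = -13540 + sqrt(4745)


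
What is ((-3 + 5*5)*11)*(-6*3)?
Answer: -4356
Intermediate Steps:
((-3 + 5*5)*11)*(-6*3) = ((-3 + 25)*11)*(-18) = (22*11)*(-18) = 242*(-18) = -4356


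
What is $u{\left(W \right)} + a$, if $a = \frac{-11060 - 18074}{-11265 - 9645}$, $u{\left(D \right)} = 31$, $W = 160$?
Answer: $\frac{338672}{10455} \approx 32.393$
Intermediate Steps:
$a = \frac{14567}{10455}$ ($a = - \frac{29134}{-20910} = \left(-29134\right) \left(- \frac{1}{20910}\right) = \frac{14567}{10455} \approx 1.3933$)
$u{\left(W \right)} + a = 31 + \frac{14567}{10455} = \frac{338672}{10455}$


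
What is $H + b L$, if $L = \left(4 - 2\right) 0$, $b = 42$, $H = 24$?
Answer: $24$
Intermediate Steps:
$L = 0$ ($L = 2 \cdot 0 = 0$)
$H + b L = 24 + 42 \cdot 0 = 24 + 0 = 24$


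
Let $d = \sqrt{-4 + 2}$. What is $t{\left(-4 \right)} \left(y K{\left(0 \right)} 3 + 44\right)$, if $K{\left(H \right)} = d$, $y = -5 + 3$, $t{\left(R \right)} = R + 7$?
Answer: $132 - 18 i \sqrt{2} \approx 132.0 - 25.456 i$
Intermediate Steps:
$t{\left(R \right)} = 7 + R$
$y = -2$
$d = i \sqrt{2}$ ($d = \sqrt{-2} = i \sqrt{2} \approx 1.4142 i$)
$K{\left(H \right)} = i \sqrt{2}$
$t{\left(-4 \right)} \left(y K{\left(0 \right)} 3 + 44\right) = \left(7 - 4\right) \left(- 2 i \sqrt{2} \cdot 3 + 44\right) = 3 \left(- 2 i \sqrt{2} \cdot 3 + 44\right) = 3 \left(- 6 i \sqrt{2} + 44\right) = 3 \left(44 - 6 i \sqrt{2}\right) = 132 - 18 i \sqrt{2}$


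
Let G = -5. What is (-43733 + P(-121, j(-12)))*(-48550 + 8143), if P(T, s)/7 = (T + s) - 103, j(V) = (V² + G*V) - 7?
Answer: 1774756254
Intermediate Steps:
j(V) = -7 + V² - 5*V (j(V) = (V² - 5*V) - 7 = -7 + V² - 5*V)
P(T, s) = -721 + 7*T + 7*s (P(T, s) = 7*((T + s) - 103) = 7*(-103 + T + s) = -721 + 7*T + 7*s)
(-43733 + P(-121, j(-12)))*(-48550 + 8143) = (-43733 + (-721 + 7*(-121) + 7*(-7 + (-12)² - 5*(-12))))*(-48550 + 8143) = (-43733 + (-721 - 847 + 7*(-7 + 144 + 60)))*(-40407) = (-43733 + (-721 - 847 + 7*197))*(-40407) = (-43733 + (-721 - 847 + 1379))*(-40407) = (-43733 - 189)*(-40407) = -43922*(-40407) = 1774756254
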